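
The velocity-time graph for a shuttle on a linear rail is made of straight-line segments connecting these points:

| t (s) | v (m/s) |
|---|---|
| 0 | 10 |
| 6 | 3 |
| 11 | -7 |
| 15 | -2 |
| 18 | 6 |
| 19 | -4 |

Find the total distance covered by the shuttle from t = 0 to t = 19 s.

81.6 m

Total distance travelled is ∫|v| dt — sum the magnitudes of each area piece.
0–6 s: |½(10 + 3)(6)| = 39 m
6–11 s: v = 0 at t = 7.5 s; triangle areas 2.25 + 12.25 = 14.5 m
11–15 s: |½(-7 + -2)(4)| = 18 m
15–18 s: v = 0 at t = 15.75 s; triangle areas 0.75 + 6.75 = 7.5 m
18–19 s: v = 0 at t = 18.6 s; triangle areas 1.8 + 0.8 = 2.6 m
Total distance = 81.6 m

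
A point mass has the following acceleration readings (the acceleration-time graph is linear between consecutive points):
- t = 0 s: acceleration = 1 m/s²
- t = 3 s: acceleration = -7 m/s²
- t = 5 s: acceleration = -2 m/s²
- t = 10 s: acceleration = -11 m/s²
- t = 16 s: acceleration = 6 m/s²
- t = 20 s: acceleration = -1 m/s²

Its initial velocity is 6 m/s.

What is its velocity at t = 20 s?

-49.5 m/s

Δv equals the area under the a-t graph; then v = v₀ + Δv.
0–3 s: ½(1 + -7)(3) = -9 m/s
3–5 s: ½(-7 + -2)(2) = -9 m/s
5–10 s: ½(-2 + -11)(5) = -32.5 m/s
10–16 s: ½(-11 + 6)(6) = -15 m/s
16–20 s: ½(6 + -1)(4) = 10 m/s
Δv = -55.5 m/s, so v(20) = 6 + (-55.5) = -49.5 m/s.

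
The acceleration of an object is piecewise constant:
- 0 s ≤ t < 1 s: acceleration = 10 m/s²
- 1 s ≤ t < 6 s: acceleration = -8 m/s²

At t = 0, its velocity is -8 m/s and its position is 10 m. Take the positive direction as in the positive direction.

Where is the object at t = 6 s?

On each constant-a segment, Δv = aΔt and Δx = v₀Δt + ½aΔt²; chain segment to segment.
0–1 s: v starts -8 m/s; Δx = -8·1 + ½·10·1² = -3 m; v ends 2 m/s.
1–6 s: v starts 2 m/s; Δx = 2·5 + ½·-8·5² = -90 m; v ends -38 m/s.
x(6) = 10 + Σ Δx = -83 m.

-83 m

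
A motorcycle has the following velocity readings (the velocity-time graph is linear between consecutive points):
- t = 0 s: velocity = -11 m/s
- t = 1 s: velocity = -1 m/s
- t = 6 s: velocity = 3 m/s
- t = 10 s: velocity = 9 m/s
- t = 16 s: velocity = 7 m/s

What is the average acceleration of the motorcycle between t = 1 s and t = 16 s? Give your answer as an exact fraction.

8/15 m/s²

Average acceleration = Δv/Δt = (7 − -1)/(16 − 1) = 8/15 m/s².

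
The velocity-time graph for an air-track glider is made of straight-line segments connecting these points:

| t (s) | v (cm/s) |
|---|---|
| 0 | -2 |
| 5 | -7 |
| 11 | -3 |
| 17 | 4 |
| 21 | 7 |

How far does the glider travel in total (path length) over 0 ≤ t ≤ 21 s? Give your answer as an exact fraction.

Total distance travelled is ∫|v| dt — sum the magnitudes of each area piece.
0–5 s: |½(-2 + -7)(5)| = 22.5 cm
5–11 s: |½(-7 + -3)(6)| = 30 cm
11–17 s: v = 0 at t = 95/7 s; triangle areas 27/7 + 48/7 = 75/7 cm
17–21 s: |½(4 + 7)(4)| = 22 cm
Total distance = 1193/14 cm

1193/14 cm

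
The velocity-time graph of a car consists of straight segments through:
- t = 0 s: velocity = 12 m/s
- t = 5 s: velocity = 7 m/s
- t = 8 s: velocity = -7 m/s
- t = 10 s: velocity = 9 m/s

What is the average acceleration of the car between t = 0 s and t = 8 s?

Average acceleration = Δv/Δt = (-7 − 12)/(8 − 0) = -2.375 m/s².

-2.375 m/s²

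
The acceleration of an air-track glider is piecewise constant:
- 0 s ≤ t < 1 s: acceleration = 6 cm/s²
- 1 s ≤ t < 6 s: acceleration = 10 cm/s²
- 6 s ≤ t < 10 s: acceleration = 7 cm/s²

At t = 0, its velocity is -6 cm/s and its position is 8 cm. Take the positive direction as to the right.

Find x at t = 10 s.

386 cm

On each constant-a segment, Δv = aΔt and Δx = v₀Δt + ½aΔt²; chain segment to segment.
0–1 s: v starts -6 cm/s; Δx = -6·1 + ½·6·1² = -3 cm; v ends 0 cm/s.
1–6 s: v starts 0 cm/s; Δx = 0·5 + ½·10·5² = 125 cm; v ends 50 cm/s.
6–10 s: v starts 50 cm/s; Δx = 50·4 + ½·7·4² = 256 cm; v ends 78 cm/s.
x(10) = 8 + Σ Δx = 386 cm.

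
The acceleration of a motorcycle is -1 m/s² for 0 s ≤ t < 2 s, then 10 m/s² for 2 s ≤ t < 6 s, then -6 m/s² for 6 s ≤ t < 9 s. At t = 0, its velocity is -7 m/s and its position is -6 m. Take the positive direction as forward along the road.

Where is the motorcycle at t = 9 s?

88 m

On each constant-a segment, Δv = aΔt and Δx = v₀Δt + ½aΔt²; chain segment to segment.
0–2 s: v starts -7 m/s; Δx = -7·2 + ½·-1·2² = -16 m; v ends -9 m/s.
2–6 s: v starts -9 m/s; Δx = -9·4 + ½·10·4² = 44 m; v ends 31 m/s.
6–9 s: v starts 31 m/s; Δx = 31·3 + ½·-6·3² = 66 m; v ends 13 m/s.
x(9) = -6 + Σ Δx = 88 m.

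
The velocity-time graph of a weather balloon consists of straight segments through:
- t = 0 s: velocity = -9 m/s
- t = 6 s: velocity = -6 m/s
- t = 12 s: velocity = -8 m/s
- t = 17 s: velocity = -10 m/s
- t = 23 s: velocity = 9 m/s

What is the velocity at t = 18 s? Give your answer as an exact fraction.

On 17–23 s the graph is linear from -10 to 9 m/s: v(18) = -10 + (9 − -10)·(18 − 17)/(23 − 17) = -41/6 m/s.

-41/6 m/s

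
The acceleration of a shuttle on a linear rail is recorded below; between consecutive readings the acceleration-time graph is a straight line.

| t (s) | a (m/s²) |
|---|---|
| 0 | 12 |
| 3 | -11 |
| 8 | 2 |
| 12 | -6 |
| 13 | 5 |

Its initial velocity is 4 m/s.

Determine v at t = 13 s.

-25.5 m/s

Δv equals the area under the a-t graph; then v = v₀ + Δv.
0–3 s: ½(12 + -11)(3) = 1.5 m/s
3–8 s: ½(-11 + 2)(5) = -22.5 m/s
8–12 s: ½(2 + -6)(4) = -8 m/s
12–13 s: ½(-6 + 5)(1) = -0.5 m/s
Δv = -29.5 m/s, so v(13) = 4 + (-29.5) = -25.5 m/s.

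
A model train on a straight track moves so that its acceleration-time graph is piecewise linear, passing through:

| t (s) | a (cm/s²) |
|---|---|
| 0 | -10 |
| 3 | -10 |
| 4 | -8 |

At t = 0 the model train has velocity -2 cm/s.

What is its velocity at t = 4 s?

-41 cm/s

Δv equals the area under the a-t graph; then v = v₀ + Δv.
0–3 s: -10 × 3 = -30 cm/s
3–4 s: ½(-10 + -8)(1) = -9 cm/s
Δv = -39 cm/s, so v(4) = -2 + (-39) = -41 cm/s.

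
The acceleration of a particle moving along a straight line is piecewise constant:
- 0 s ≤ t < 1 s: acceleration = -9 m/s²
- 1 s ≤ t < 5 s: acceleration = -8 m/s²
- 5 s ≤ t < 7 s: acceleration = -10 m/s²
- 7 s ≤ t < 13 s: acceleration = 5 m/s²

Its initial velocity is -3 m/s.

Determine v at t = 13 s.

-34 m/s

Δv equals the area under the a-t graph; then v = v₀ + Δv.
0–1 s: -9 × 1 = -9 m/s
1–5 s: -8 × 4 = -32 m/s
5–7 s: -10 × 2 = -20 m/s
7–13 s: 5 × 6 = 30 m/s
Δv = -31 m/s, so v(13) = -3 + (-31) = -34 m/s.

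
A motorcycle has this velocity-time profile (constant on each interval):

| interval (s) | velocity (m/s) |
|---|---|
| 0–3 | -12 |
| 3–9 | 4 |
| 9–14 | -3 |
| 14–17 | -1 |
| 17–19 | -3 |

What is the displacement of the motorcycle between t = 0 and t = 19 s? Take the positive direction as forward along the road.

-36 m

Displacement is the signed area under the v-t curve.
0–3 s: -12 × 3 = -36 m
3–9 s: 4 × 6 = 24 m
9–14 s: -3 × 5 = -15 m
14–17 s: -1 × 3 = -3 m
17–19 s: -3 × 2 = -6 m
Net displacement = -36 m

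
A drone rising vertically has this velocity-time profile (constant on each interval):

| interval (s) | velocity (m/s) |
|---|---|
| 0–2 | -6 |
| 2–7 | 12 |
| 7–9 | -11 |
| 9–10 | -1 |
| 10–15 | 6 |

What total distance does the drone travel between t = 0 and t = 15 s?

125 m

Distance (not displacement) is the total path length: add the absolute areas under v-t.
0–2 s: |-6| × 2 = 12 m
2–7 s: |12| × 5 = 60 m
7–9 s: |-11| × 2 = 22 m
9–10 s: |-1| × 1 = 1 m
10–15 s: |6| × 5 = 30 m
Total distance = 125 m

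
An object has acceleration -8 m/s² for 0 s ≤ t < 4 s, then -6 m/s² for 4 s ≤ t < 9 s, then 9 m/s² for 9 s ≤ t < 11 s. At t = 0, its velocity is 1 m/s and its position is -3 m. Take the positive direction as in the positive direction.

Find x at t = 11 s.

-397 m

On each constant-a segment, Δv = aΔt and Δx = v₀Δt + ½aΔt²; chain segment to segment.
0–4 s: v starts 1 m/s; Δx = 1·4 + ½·-8·4² = -60 m; v ends -31 m/s.
4–9 s: v starts -31 m/s; Δx = -31·5 + ½·-6·5² = -230 m; v ends -61 m/s.
9–11 s: v starts -61 m/s; Δx = -61·2 + ½·9·2² = -104 m; v ends -43 m/s.
x(11) = -3 + Σ Δx = -397 m.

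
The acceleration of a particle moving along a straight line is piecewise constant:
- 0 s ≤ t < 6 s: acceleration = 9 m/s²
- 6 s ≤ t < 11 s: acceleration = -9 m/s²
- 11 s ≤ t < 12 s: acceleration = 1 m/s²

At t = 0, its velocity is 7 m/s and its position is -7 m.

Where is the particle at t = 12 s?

406 m

On each constant-a segment, Δv = aΔt and Δx = v₀Δt + ½aΔt²; chain segment to segment.
0–6 s: v starts 7 m/s; Δx = 7·6 + ½·9·6² = 204 m; v ends 61 m/s.
6–11 s: v starts 61 m/s; Δx = 61·5 + ½·-9·5² = 192.5 m; v ends 16 m/s.
11–12 s: v starts 16 m/s; Δx = 16·1 + ½·1·1² = 16.5 m; v ends 17 m/s.
x(12) = -7 + Σ Δx = 406 m.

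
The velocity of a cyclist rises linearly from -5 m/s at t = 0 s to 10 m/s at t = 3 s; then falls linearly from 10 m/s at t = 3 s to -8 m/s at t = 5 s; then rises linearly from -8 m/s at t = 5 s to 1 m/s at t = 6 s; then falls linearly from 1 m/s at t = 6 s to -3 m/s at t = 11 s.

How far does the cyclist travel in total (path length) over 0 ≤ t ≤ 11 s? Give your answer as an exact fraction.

1133/36 m

Distance (not displacement) is the total path length: add the absolute areas under v-t.
0–3 s: v = 0 at t = 1 s; triangle areas 2.5 + 10 = 12.5 m
3–5 s: v = 0 at t = 37/9 s; triangle areas 50/9 + 32/9 = 82/9 m
5–6 s: v = 0 at t = 53/9 s; triangle areas 32/9 + 1/18 = 65/18 m
6–11 s: v = 0 at t = 7.25 s; triangle areas 0.625 + 5.625 = 6.25 m
Total distance = 1133/36 m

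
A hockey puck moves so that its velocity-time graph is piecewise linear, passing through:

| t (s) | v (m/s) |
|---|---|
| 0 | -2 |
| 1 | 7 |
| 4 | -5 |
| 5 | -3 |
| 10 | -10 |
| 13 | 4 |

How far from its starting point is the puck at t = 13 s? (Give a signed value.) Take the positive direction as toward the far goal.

Displacement is the signed area under the v-t curve.
0–1 s: ½(-2 + 7)(1) = 2.5 m
1–4 s: ½(7 + -5)(3) = 3 m
4–5 s: ½(-5 + -3)(1) = -4 m
5–10 s: ½(-3 + -10)(5) = -32.5 m
10–13 s: ½(-10 + 4)(3) = -9 m
Net displacement = -40 m

-40 m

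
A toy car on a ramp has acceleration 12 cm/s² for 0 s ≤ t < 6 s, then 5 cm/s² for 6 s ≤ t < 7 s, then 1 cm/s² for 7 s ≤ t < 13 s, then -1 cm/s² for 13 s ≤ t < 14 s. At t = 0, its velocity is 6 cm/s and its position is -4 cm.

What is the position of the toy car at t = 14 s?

933 cm

On each constant-a segment, Δv = aΔt and Δx = v₀Δt + ½aΔt²; chain segment to segment.
0–6 s: v starts 6 cm/s; Δx = 6·6 + ½·12·6² = 252 cm; v ends 78 cm/s.
6–7 s: v starts 78 cm/s; Δx = 78·1 + ½·5·1² = 80.5 cm; v ends 83 cm/s.
7–13 s: v starts 83 cm/s; Δx = 83·6 + ½·1·6² = 516 cm; v ends 89 cm/s.
13–14 s: v starts 89 cm/s; Δx = 89·1 + ½·-1·1² = 88.5 cm; v ends 88 cm/s.
x(14) = -4 + Σ Δx = 933 cm.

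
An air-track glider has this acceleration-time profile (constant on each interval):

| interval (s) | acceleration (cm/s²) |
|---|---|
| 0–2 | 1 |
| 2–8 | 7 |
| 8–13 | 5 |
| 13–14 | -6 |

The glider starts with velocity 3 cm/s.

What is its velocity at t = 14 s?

Δv equals the area under the a-t graph; then v = v₀ + Δv.
0–2 s: 1 × 2 = 2 cm/s
2–8 s: 7 × 6 = 42 cm/s
8–13 s: 5 × 5 = 25 cm/s
13–14 s: -6 × 1 = -6 cm/s
Δv = 63 cm/s, so v(14) = 3 + (63) = 66 cm/s.

66 cm/s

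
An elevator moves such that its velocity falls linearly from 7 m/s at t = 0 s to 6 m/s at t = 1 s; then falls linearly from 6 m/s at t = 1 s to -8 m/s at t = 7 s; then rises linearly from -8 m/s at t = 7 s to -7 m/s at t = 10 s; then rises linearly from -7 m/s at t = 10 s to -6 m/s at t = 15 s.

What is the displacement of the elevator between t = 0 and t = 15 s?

Net displacement equals the area under the velocity-time graph (areas below the axis count negative).
0–1 s: ½(7 + 6)(1) = 6.5 m
1–7 s: ½(6 + -8)(6) = -6 m
7–10 s: ½(-8 + -7)(3) = -22.5 m
10–15 s: ½(-7 + -6)(5) = -32.5 m
Net displacement = -54.5 m

-54.5 m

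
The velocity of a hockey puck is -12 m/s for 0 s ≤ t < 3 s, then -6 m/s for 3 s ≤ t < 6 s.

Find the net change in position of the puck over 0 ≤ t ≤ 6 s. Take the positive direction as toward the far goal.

-54 m

Displacement is the signed area under the v-t curve.
0–3 s: -12 × 3 = -36 m
3–6 s: -6 × 3 = -18 m
Net displacement = -54 m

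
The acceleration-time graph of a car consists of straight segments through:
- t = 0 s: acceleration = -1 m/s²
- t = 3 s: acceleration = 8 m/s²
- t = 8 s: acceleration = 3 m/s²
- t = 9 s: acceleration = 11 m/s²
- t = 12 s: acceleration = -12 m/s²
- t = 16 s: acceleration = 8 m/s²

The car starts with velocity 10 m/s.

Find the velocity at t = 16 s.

45.5 m/s

Δv equals the area under the a-t graph; then v = v₀ + Δv.
0–3 s: ½(-1 + 8)(3) = 10.5 m/s
3–8 s: ½(8 + 3)(5) = 27.5 m/s
8–9 s: ½(3 + 11)(1) = 7 m/s
9–12 s: ½(11 + -12)(3) = -1.5 m/s
12–16 s: ½(-12 + 8)(4) = -8 m/s
Δv = 35.5 m/s, so v(16) = 10 + (35.5) = 45.5 m/s.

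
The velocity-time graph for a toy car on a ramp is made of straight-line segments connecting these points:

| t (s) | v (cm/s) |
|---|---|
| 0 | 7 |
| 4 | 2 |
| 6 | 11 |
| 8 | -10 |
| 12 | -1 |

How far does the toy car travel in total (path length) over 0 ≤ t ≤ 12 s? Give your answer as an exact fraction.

1334/21 cm

Distance (not displacement) is the total path length: add the absolute areas under v-t.
0–4 s: |½(7 + 2)(4)| = 18 cm
4–6 s: |½(2 + 11)(2)| = 13 cm
6–8 s: v = 0 at t = 148/21 s; triangle areas 121/21 + 100/21 = 221/21 cm
8–12 s: |½(-10 + -1)(4)| = 22 cm
Total distance = 1334/21 cm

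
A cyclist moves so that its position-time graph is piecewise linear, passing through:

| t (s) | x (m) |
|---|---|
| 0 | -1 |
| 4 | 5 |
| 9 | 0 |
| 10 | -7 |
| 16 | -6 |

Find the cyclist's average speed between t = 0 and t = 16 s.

Average speed = (total path length)/(elapsed time); on a piecewise-linear x-t graph the path length is Σ|Δx|.
0–4 s: |Δx| = |5 − -1| = 6 m
4–9 s: |Δx| = |0 − 5| = 5 m
9–10 s: |Δx| = |-7 − 0| = 7 m
10–16 s: |Δx| = |-6 − -7| = 1 m
Total path = 19 m; average speed = 19/16 = 1.1875 m/s.

1.1875 m/s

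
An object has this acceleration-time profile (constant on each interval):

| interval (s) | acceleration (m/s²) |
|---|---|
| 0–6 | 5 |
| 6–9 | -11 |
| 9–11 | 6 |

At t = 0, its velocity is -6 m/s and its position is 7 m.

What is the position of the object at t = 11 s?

On each constant-a segment, Δv = aΔt and Δx = v₀Δt + ½aΔt²; chain segment to segment.
0–6 s: v starts -6 m/s; Δx = -6·6 + ½·5·6² = 54 m; v ends 24 m/s.
6–9 s: v starts 24 m/s; Δx = 24·3 + ½·-11·3² = 22.5 m; v ends -9 m/s.
9–11 s: v starts -9 m/s; Δx = -9·2 + ½·6·2² = -6 m; v ends 3 m/s.
x(11) = 7 + Σ Δx = 77.5 m.

77.5 m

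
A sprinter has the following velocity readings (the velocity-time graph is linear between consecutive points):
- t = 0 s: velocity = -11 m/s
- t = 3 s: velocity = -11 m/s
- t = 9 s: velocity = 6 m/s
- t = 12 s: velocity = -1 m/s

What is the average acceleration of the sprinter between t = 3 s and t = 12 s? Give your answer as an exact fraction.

Average acceleration = Δv/Δt = (-1 − -11)/(12 − 3) = 10/9 m/s².

10/9 m/s²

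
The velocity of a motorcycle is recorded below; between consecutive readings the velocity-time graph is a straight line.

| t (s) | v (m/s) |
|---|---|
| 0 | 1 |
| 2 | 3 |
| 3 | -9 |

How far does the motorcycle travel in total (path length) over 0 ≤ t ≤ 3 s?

7.75 m

Distance (not displacement) is the total path length: add the absolute areas under v-t.
0–2 s: |½(1 + 3)(2)| = 4 m
2–3 s: v = 0 at t = 2.25 s; triangle areas 0.375 + 3.375 = 3.75 m
Total distance = 7.75 m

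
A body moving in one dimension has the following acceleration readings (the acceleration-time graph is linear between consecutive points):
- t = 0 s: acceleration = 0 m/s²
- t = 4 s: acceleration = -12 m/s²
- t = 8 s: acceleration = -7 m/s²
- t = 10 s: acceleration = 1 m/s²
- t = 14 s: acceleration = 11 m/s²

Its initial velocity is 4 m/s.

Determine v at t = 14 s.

Δv equals the area under the a-t graph; then v = v₀ + Δv.
0–4 s: ½(0 + -12)(4) = -24 m/s
4–8 s: ½(-12 + -7)(4) = -38 m/s
8–10 s: ½(-7 + 1)(2) = -6 m/s
10–14 s: ½(1 + 11)(4) = 24 m/s
Δv = -44 m/s, so v(14) = 4 + (-44) = -40 m/s.

-40 m/s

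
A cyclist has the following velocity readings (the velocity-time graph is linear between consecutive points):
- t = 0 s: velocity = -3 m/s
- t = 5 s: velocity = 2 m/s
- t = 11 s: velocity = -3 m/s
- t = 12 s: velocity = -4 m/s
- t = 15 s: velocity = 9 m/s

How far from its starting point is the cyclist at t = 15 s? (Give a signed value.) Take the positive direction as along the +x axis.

Net displacement equals the area under the velocity-time graph (areas below the axis count negative).
0–5 s: ½(-3 + 2)(5) = -2.5 m
5–11 s: ½(2 + -3)(6) = -3 m
11–12 s: ½(-3 + -4)(1) = -3.5 m
12–15 s: ½(-4 + 9)(3) = 7.5 m
Net displacement = -1.5 m

-1.5 m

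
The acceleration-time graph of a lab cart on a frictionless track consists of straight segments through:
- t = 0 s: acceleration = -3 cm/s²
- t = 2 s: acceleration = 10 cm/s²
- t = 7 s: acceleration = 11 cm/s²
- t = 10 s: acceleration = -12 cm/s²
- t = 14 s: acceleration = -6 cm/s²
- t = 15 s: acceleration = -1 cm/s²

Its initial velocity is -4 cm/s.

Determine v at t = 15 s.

14.5 cm/s

Δv equals the area under the a-t graph; then v = v₀ + Δv.
0–2 s: ½(-3 + 10)(2) = 7 cm/s
2–7 s: ½(10 + 11)(5) = 52.5 cm/s
7–10 s: ½(11 + -12)(3) = -1.5 cm/s
10–14 s: ½(-12 + -6)(4) = -36 cm/s
14–15 s: ½(-6 + -1)(1) = -3.5 cm/s
Δv = 18.5 cm/s, so v(15) = -4 + (18.5) = 14.5 cm/s.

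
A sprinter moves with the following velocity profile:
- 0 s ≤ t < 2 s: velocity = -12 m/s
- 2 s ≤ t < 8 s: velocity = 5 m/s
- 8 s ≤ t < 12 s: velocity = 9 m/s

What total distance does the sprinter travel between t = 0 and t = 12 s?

90 m

Distance (not displacement) is the total path length: add the absolute areas under v-t.
0–2 s: |-12| × 2 = 24 m
2–8 s: |5| × 6 = 30 m
8–12 s: |9| × 4 = 36 m
Total distance = 90 m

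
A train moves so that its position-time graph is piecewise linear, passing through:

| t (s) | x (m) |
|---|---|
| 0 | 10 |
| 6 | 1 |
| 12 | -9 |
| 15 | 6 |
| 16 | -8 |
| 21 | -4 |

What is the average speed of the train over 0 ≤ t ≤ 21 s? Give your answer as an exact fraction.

Average speed = (total path length)/(elapsed time); on a piecewise-linear x-t graph the path length is Σ|Δx|.
0–6 s: |Δx| = |1 − 10| = 9 m
6–12 s: |Δx| = |-9 − 1| = 10 m
12–15 s: |Δx| = |6 − -9| = 15 m
15–16 s: |Δx| = |-8 − 6| = 14 m
16–21 s: |Δx| = |-4 − -8| = 4 m
Total path = 52 m; average speed = 52/21 = 52/21 m/s.

52/21 m/s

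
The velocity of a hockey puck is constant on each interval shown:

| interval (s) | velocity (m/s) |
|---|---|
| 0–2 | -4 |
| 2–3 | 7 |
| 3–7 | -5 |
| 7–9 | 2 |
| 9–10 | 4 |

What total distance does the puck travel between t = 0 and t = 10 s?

Distance (not displacement) is the total path length: add the absolute areas under v-t.
0–2 s: |-4| × 2 = 8 m
2–3 s: |7| × 1 = 7 m
3–7 s: |-5| × 4 = 20 m
7–9 s: |2| × 2 = 4 m
9–10 s: |4| × 1 = 4 m
Total distance = 43 m

43 m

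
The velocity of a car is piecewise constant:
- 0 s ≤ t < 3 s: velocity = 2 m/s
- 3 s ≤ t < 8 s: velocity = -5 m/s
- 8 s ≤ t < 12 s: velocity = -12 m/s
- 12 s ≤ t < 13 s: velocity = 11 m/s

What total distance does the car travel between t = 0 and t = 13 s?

Distance (not displacement) is the total path length: add the absolute areas under v-t.
0–3 s: |2| × 3 = 6 m
3–8 s: |-5| × 5 = 25 m
8–12 s: |-12| × 4 = 48 m
12–13 s: |11| × 1 = 11 m
Total distance = 90 m

90 m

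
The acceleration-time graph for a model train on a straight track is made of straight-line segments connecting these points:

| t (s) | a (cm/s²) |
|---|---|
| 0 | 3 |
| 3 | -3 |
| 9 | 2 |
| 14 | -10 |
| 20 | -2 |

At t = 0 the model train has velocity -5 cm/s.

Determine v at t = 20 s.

-64 cm/s

Δv equals the area under the a-t graph; then v = v₀ + Δv.
0–3 s: ½(3 + -3)(3) = 0 cm/s
3–9 s: ½(-3 + 2)(6) = -3 cm/s
9–14 s: ½(2 + -10)(5) = -20 cm/s
14–20 s: ½(-10 + -2)(6) = -36 cm/s
Δv = -59 cm/s, so v(20) = -5 + (-59) = -64 cm/s.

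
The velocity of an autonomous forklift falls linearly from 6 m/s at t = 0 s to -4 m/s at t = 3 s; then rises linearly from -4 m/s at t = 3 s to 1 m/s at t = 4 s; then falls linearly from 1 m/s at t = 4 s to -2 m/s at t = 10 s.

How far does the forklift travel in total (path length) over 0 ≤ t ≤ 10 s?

Total distance travelled is ∫|v| dt — sum the magnitudes of each area piece.
0–3 s: v = 0 at t = 1.8 s; triangle areas 5.4 + 2.4 = 7.8 m
3–4 s: v = 0 at t = 3.8 s; triangle areas 1.6 + 0.1 = 1.7 m
4–10 s: v = 0 at t = 6 s; triangle areas 1 + 4 = 5 m
Total distance = 14.5 m

14.5 m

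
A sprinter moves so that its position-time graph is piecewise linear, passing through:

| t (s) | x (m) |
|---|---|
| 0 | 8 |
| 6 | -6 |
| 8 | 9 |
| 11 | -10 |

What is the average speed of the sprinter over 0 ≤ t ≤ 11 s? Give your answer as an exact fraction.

Average speed = (total path length)/(elapsed time); on a piecewise-linear x-t graph the path length is Σ|Δx|.
0–6 s: |Δx| = |-6 − 8| = 14 m
6–8 s: |Δx| = |9 − -6| = 15 m
8–11 s: |Δx| = |-10 − 9| = 19 m
Total path = 48 m; average speed = 48/11 = 48/11 m/s.

48/11 m/s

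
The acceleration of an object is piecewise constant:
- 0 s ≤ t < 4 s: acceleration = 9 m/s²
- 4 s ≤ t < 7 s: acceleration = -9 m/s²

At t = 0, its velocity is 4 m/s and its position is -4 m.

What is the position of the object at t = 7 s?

163.5 m

On each constant-a segment, Δv = aΔt and Δx = v₀Δt + ½aΔt²; chain segment to segment.
0–4 s: v starts 4 m/s; Δx = 4·4 + ½·9·4² = 88 m; v ends 40 m/s.
4–7 s: v starts 40 m/s; Δx = 40·3 + ½·-9·3² = 79.5 m; v ends 13 m/s.
x(7) = -4 + Σ Δx = 163.5 m.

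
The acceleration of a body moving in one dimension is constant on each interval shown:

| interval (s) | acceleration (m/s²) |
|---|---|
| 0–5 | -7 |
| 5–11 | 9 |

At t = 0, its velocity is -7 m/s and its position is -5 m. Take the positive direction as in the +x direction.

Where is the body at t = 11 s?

On each constant-a segment, Δv = aΔt and Δx = v₀Δt + ½aΔt²; chain segment to segment.
0–5 s: v starts -7 m/s; Δx = -7·5 + ½·-7·5² = -122.5 m; v ends -42 m/s.
5–11 s: v starts -42 m/s; Δx = -42·6 + ½·9·6² = -90 m; v ends 12 m/s.
x(11) = -5 + Σ Δx = -217.5 m.

-217.5 m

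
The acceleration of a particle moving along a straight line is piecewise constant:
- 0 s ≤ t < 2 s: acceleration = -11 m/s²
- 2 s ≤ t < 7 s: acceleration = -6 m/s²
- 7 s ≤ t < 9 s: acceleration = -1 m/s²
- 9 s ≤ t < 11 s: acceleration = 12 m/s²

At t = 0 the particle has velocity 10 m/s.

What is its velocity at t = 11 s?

-20 m/s

Δv equals the area under the a-t graph; then v = v₀ + Δv.
0–2 s: -11 × 2 = -22 m/s
2–7 s: -6 × 5 = -30 m/s
7–9 s: -1 × 2 = -2 m/s
9–11 s: 12 × 2 = 24 m/s
Δv = -30 m/s, so v(11) = 10 + (-30) = -20 m/s.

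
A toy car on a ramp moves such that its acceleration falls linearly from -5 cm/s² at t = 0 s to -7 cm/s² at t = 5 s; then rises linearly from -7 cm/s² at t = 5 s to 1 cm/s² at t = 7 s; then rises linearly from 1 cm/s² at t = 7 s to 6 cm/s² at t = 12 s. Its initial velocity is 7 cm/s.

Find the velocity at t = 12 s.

-11.5 cm/s

Δv equals the area under the a-t graph; then v = v₀ + Δv.
0–5 s: ½(-5 + -7)(5) = -30 cm/s
5–7 s: ½(-7 + 1)(2) = -6 cm/s
7–12 s: ½(1 + 6)(5) = 17.5 cm/s
Δv = -18.5 cm/s, so v(12) = 7 + (-18.5) = -11.5 cm/s.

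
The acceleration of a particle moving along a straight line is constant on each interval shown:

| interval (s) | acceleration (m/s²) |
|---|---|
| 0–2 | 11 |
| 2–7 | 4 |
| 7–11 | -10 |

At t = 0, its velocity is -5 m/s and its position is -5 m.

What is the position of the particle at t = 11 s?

On each constant-a segment, Δv = aΔt and Δx = v₀Δt + ½aΔt²; chain segment to segment.
0–2 s: v starts -5 m/s; Δx = -5·2 + ½·11·2² = 12 m; v ends 17 m/s.
2–7 s: v starts 17 m/s; Δx = 17·5 + ½·4·5² = 135 m; v ends 37 m/s.
7–11 s: v starts 37 m/s; Δx = 37·4 + ½·-10·4² = 68 m; v ends -3 m/s.
x(11) = -5 + Σ Δx = 210 m.

210 m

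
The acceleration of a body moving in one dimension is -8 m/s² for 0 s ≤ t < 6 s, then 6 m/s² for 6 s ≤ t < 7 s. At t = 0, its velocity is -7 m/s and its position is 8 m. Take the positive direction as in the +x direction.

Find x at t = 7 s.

On each constant-a segment, Δv = aΔt and Δx = v₀Δt + ½aΔt²; chain segment to segment.
0–6 s: v starts -7 m/s; Δx = -7·6 + ½·-8·6² = -186 m; v ends -55 m/s.
6–7 s: v starts -55 m/s; Δx = -55·1 + ½·6·1² = -52 m; v ends -49 m/s.
x(7) = 8 + Σ Δx = -230 m.

-230 m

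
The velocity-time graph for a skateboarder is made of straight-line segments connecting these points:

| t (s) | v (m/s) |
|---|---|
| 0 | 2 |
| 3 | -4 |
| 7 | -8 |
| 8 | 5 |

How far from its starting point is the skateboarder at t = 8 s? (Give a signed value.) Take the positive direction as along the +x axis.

Net displacement equals the area under the velocity-time graph (areas below the axis count negative).
0–3 s: ½(2 + -4)(3) = -3 m
3–7 s: ½(-4 + -8)(4) = -24 m
7–8 s: ½(-8 + 5)(1) = -1.5 m
Net displacement = -28.5 m

-28.5 m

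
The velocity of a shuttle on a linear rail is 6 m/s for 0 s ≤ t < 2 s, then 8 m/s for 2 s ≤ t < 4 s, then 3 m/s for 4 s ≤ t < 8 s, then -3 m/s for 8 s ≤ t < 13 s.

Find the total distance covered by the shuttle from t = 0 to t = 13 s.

55 m

Distance (not displacement) is the total path length: add the absolute areas under v-t.
0–2 s: |6| × 2 = 12 m
2–4 s: |8| × 2 = 16 m
4–8 s: |3| × 4 = 12 m
8–13 s: |-3| × 5 = 15 m
Total distance = 55 m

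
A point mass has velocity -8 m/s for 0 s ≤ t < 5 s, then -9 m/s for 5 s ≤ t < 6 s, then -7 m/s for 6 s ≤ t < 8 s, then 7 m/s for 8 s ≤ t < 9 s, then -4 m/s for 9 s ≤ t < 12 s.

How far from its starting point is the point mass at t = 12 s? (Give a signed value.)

-68 m

Displacement is the signed area under the v-t curve.
0–5 s: -8 × 5 = -40 m
5–6 s: -9 × 1 = -9 m
6–8 s: -7 × 2 = -14 m
8–9 s: 7 × 1 = 7 m
9–12 s: -4 × 3 = -12 m
Net displacement = -68 m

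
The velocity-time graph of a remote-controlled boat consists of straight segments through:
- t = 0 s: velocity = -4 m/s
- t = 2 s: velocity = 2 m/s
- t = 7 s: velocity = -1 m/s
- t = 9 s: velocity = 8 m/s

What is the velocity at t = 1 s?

On 0–2 s the graph is linear from -4 to 2 m/s: v(1) = -4 + (2 − -4)·(1 − 0)/(2 − 0) = -1 m/s.

-1 m/s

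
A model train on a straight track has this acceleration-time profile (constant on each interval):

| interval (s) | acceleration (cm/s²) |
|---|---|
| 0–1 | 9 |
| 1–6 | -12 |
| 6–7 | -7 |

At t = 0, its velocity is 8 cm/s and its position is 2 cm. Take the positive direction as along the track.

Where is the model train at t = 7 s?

-97 cm

On each constant-a segment, Δv = aΔt and Δx = v₀Δt + ½aΔt²; chain segment to segment.
0–1 s: v starts 8 cm/s; Δx = 8·1 + ½·9·1² = 12.5 cm; v ends 17 cm/s.
1–6 s: v starts 17 cm/s; Δx = 17·5 + ½·-12·5² = -65 cm; v ends -43 cm/s.
6–7 s: v starts -43 cm/s; Δx = -43·1 + ½·-7·1² = -46.5 cm; v ends -50 cm/s.
x(7) = 2 + Σ Δx = -97 cm.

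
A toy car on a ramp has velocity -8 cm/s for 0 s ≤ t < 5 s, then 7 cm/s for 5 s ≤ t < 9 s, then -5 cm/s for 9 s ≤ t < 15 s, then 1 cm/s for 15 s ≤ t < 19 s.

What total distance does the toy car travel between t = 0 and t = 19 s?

Total distance travelled is ∫|v| dt — sum the magnitudes of each area piece.
0–5 s: |-8| × 5 = 40 cm
5–9 s: |7| × 4 = 28 cm
9–15 s: |-5| × 6 = 30 cm
15–19 s: |1| × 4 = 4 cm
Total distance = 102 cm

102 cm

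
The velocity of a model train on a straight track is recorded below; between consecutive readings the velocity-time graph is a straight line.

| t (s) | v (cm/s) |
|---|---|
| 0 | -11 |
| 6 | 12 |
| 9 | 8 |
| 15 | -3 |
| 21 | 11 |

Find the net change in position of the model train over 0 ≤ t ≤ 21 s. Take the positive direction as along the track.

Net displacement equals the area under the velocity-time graph (areas below the axis count negative).
0–6 s: ½(-11 + 12)(6) = 3 cm
6–9 s: ½(12 + 8)(3) = 30 cm
9–15 s: ½(8 + -3)(6) = 15 cm
15–21 s: ½(-3 + 11)(6) = 24 cm
Net displacement = 72 cm

72 cm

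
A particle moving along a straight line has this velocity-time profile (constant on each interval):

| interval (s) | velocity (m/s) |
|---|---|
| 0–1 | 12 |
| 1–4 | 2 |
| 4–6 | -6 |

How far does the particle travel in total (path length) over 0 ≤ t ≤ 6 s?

Total distance travelled is ∫|v| dt — sum the magnitudes of each area piece.
0–1 s: |12| × 1 = 12 m
1–4 s: |2| × 3 = 6 m
4–6 s: |-6| × 2 = 12 m
Total distance = 30 m

30 m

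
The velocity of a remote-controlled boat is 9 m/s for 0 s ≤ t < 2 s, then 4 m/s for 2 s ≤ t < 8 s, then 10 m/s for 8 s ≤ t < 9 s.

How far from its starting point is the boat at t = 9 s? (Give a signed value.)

52 m

Net displacement equals the area under the velocity-time graph (areas below the axis count negative).
0–2 s: 9 × 2 = 18 m
2–8 s: 4 × 6 = 24 m
8–9 s: 10 × 1 = 10 m
Net displacement = 52 m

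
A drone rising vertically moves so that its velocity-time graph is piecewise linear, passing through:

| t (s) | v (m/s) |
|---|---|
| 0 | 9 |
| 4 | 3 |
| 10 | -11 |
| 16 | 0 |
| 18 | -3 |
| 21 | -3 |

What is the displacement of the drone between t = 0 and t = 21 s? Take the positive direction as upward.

-45 m

Displacement is the signed area under the v-t curve.
0–4 s: ½(9 + 3)(4) = 24 m
4–10 s: ½(3 + -11)(6) = -24 m
10–16 s: ½(-11 + 0)(6) = -33 m
16–18 s: ½(0 + -3)(2) = -3 m
18–21 s: -3 × 3 = -9 m
Net displacement = -45 m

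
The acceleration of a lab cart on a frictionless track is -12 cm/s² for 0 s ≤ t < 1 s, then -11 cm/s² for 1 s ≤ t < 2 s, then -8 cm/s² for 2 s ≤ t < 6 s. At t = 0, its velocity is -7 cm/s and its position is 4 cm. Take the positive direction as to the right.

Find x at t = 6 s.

On each constant-a segment, Δv = aΔt and Δx = v₀Δt + ½aΔt²; chain segment to segment.
0–1 s: v starts -7 cm/s; Δx = -7·1 + ½·-12·1² = -13 cm; v ends -19 cm/s.
1–2 s: v starts -19 cm/s; Δx = -19·1 + ½·-11·1² = -24.5 cm; v ends -30 cm/s.
2–6 s: v starts -30 cm/s; Δx = -30·4 + ½·-8·4² = -184 cm; v ends -62 cm/s.
x(6) = 4 + Σ Δx = -217.5 cm.

-217.5 cm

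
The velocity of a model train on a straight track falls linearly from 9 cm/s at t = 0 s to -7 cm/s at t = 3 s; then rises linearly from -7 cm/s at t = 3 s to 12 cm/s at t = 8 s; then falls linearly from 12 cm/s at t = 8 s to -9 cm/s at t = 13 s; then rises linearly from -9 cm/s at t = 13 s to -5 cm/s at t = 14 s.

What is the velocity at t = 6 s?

4.4 cm/s

On 3–8 s the graph is linear from -7 to 12 cm/s: v(6) = -7 + (12 − -7)·(6 − 3)/(8 − 3) = 4.4 cm/s.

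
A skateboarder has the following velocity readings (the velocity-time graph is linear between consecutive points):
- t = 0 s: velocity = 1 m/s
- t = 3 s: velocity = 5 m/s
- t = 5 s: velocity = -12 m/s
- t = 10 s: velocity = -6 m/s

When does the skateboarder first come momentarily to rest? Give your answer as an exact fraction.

t = 61/17 s

v changes sign on 3–5 s (from 5 to -12); the graph is linear there, so v = 0 at t = 3 + (-5)·(5 − 3)/(-12 − 5) = 61/17 s.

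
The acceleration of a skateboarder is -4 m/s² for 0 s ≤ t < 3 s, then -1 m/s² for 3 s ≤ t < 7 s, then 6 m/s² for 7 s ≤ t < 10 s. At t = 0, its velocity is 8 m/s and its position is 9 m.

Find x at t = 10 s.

-6 m

On each constant-a segment, Δv = aΔt and Δx = v₀Δt + ½aΔt²; chain segment to segment.
0–3 s: v starts 8 m/s; Δx = 8·3 + ½·-4·3² = 6 m; v ends -4 m/s.
3–7 s: v starts -4 m/s; Δx = -4·4 + ½·-1·4² = -24 m; v ends -8 m/s.
7–10 s: v starts -8 m/s; Δx = -8·3 + ½·6·3² = 3 m; v ends 10 m/s.
x(10) = 9 + Σ Δx = -6 m.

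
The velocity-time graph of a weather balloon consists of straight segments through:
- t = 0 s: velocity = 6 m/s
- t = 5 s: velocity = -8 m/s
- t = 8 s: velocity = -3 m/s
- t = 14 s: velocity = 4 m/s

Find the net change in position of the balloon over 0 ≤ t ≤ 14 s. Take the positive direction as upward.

Net displacement equals the area under the velocity-time graph (areas below the axis count negative).
0–5 s: ½(6 + -8)(5) = -5 m
5–8 s: ½(-8 + -3)(3) = -16.5 m
8–14 s: ½(-3 + 4)(6) = 3 m
Net displacement = -18.5 m

-18.5 m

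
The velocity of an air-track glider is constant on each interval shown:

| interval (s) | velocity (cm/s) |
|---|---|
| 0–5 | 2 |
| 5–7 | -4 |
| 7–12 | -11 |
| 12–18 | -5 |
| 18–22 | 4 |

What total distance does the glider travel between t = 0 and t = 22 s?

119 cm

Total distance travelled is ∫|v| dt — sum the magnitudes of each area piece.
0–5 s: |2| × 5 = 10 cm
5–7 s: |-4| × 2 = 8 cm
7–12 s: |-11| × 5 = 55 cm
12–18 s: |-5| × 6 = 30 cm
18–22 s: |4| × 4 = 16 cm
Total distance = 119 cm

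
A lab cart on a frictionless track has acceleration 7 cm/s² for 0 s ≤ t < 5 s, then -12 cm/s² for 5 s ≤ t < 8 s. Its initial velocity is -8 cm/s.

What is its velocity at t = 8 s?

Δv equals the area under the a-t graph; then v = v₀ + Δv.
0–5 s: 7 × 5 = 35 cm/s
5–8 s: -12 × 3 = -36 cm/s
Δv = -1 cm/s, so v(8) = -8 + (-1) = -9 cm/s.

-9 cm/s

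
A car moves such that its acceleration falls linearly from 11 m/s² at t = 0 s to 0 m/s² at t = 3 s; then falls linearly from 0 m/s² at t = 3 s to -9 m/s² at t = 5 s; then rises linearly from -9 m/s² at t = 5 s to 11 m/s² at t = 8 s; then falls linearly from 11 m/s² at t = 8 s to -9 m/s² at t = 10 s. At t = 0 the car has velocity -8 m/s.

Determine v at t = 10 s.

4.5 m/s

Δv equals the area under the a-t graph; then v = v₀ + Δv.
0–3 s: ½(11 + 0)(3) = 16.5 m/s
3–5 s: ½(0 + -9)(2) = -9 m/s
5–8 s: ½(-9 + 11)(3) = 3 m/s
8–10 s: ½(11 + -9)(2) = 2 m/s
Δv = 12.5 m/s, so v(10) = -8 + (12.5) = 4.5 m/s.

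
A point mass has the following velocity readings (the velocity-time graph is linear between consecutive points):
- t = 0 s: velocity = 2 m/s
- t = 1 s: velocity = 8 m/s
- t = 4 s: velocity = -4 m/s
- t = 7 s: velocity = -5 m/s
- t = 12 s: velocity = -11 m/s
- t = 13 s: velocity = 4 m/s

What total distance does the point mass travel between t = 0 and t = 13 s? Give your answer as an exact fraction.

1096/15 m

Total distance travelled is ∫|v| dt — sum the magnitudes of each area piece.
0–1 s: |½(2 + 8)(1)| = 5 m
1–4 s: v = 0 at t = 3 s; triangle areas 8 + 2 = 10 m
4–7 s: |½(-4 + -5)(3)| = 13.5 m
7–12 s: |½(-5 + -11)(5)| = 40 m
12–13 s: v = 0 at t = 191/15 s; triangle areas 121/30 + 8/15 = 137/30 m
Total distance = 1096/15 m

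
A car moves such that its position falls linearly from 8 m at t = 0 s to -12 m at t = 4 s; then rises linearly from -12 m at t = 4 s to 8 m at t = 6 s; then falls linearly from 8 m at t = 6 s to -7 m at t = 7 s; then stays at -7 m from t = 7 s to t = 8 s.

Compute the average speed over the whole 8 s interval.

6.875 m/s

Average speed = (total path length)/(elapsed time); on a piecewise-linear x-t graph the path length is Σ|Δx|.
0–4 s: |Δx| = |-12 − 8| = 20 m
4–6 s: |Δx| = |8 − -12| = 20 m
6–7 s: |Δx| = |-7 − 8| = 15 m
7–8 s: |Δx| = |-7 − -7| = 0 m
Total path = 55 m; average speed = 55/8 = 6.875 m/s.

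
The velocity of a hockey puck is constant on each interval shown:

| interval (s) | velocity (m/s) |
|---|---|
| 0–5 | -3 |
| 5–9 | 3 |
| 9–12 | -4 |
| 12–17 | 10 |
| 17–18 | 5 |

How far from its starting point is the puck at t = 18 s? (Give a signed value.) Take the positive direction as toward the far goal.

40 m

Net displacement equals the area under the velocity-time graph (areas below the axis count negative).
0–5 s: -3 × 5 = -15 m
5–9 s: 3 × 4 = 12 m
9–12 s: -4 × 3 = -12 m
12–17 s: 10 × 5 = 50 m
17–18 s: 5 × 1 = 5 m
Net displacement = 40 m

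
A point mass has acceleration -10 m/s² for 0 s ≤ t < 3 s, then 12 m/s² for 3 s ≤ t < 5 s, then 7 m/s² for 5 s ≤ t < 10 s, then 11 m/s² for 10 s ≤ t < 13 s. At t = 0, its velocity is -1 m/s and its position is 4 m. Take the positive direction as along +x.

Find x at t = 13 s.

On each constant-a segment, Δv = aΔt and Δx = v₀Δt + ½aΔt²; chain segment to segment.
0–3 s: v starts -1 m/s; Δx = -1·3 + ½·-10·3² = -48 m; v ends -31 m/s.
3–5 s: v starts -31 m/s; Δx = -31·2 + ½·12·2² = -38 m; v ends -7 m/s.
5–10 s: v starts -7 m/s; Δx = -7·5 + ½·7·5² = 52.5 m; v ends 28 m/s.
10–13 s: v starts 28 m/s; Δx = 28·3 + ½·11·3² = 133.5 m; v ends 61 m/s.
x(13) = 4 + Σ Δx = 104 m.

104 m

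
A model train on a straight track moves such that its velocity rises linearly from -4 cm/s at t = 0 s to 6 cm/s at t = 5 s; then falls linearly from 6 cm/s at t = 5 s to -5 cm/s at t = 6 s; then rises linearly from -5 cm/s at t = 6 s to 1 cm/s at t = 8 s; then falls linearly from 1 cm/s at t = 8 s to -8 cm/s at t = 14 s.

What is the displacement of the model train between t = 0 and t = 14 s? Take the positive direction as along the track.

-19.5 cm

Net displacement equals the area under the velocity-time graph (areas below the axis count negative).
0–5 s: ½(-4 + 6)(5) = 5 cm
5–6 s: ½(6 + -5)(1) = 0.5 cm
6–8 s: ½(-5 + 1)(2) = -4 cm
8–14 s: ½(1 + -8)(6) = -21 cm
Net displacement = -19.5 cm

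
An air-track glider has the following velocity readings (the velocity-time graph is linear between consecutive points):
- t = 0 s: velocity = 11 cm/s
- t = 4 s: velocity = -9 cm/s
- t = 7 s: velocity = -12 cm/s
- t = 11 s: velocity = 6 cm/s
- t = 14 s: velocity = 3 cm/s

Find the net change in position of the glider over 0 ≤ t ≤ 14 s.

Displacement is the signed area under the v-t curve.
0–4 s: ½(11 + -9)(4) = 4 cm
4–7 s: ½(-9 + -12)(3) = -31.5 cm
7–11 s: ½(-12 + 6)(4) = -12 cm
11–14 s: ½(6 + 3)(3) = 13.5 cm
Net displacement = -26 cm

-26 cm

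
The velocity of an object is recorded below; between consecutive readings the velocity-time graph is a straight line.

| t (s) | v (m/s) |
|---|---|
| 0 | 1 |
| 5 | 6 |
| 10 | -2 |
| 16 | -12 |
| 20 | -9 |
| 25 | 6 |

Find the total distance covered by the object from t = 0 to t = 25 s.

Distance (not displacement) is the total path length: add the absolute areas under v-t.
0–5 s: |½(1 + 6)(5)| = 17.5 m
5–10 s: v = 0 at t = 8.75 s; triangle areas 11.25 + 1.25 = 12.5 m
10–16 s: |½(-2 + -12)(6)| = 42 m
16–20 s: |½(-12 + -9)(4)| = 42 m
20–25 s: v = 0 at t = 23 s; triangle areas 13.5 + 6 = 19.5 m
Total distance = 133.5 m

133.5 m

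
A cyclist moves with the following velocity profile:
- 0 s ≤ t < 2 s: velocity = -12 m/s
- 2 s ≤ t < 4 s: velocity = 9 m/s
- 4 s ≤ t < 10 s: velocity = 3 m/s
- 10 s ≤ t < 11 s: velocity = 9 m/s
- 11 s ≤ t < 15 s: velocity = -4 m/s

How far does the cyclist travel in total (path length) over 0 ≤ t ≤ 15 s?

85 m

Distance (not displacement) is the total path length: add the absolute areas under v-t.
0–2 s: |-12| × 2 = 24 m
2–4 s: |9| × 2 = 18 m
4–10 s: |3| × 6 = 18 m
10–11 s: |9| × 1 = 9 m
11–15 s: |-4| × 4 = 16 m
Total distance = 85 m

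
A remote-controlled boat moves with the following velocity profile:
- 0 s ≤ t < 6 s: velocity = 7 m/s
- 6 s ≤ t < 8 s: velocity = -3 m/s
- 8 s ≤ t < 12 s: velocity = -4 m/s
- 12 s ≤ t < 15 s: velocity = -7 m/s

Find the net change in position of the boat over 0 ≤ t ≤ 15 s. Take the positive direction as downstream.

-1 m

Net displacement equals the area under the velocity-time graph (areas below the axis count negative).
0–6 s: 7 × 6 = 42 m
6–8 s: -3 × 2 = -6 m
8–12 s: -4 × 4 = -16 m
12–15 s: -7 × 3 = -21 m
Net displacement = -1 m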